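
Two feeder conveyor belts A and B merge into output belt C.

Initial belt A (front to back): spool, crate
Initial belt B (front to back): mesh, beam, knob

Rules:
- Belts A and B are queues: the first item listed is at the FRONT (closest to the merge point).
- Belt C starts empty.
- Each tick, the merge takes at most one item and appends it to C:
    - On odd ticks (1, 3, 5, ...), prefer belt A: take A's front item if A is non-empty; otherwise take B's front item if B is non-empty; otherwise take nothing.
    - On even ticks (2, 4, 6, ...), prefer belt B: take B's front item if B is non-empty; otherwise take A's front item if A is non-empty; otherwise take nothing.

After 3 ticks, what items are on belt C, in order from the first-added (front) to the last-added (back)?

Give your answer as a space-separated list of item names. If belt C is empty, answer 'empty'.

Answer: spool mesh crate

Derivation:
Tick 1: prefer A, take spool from A; A=[crate] B=[mesh,beam,knob] C=[spool]
Tick 2: prefer B, take mesh from B; A=[crate] B=[beam,knob] C=[spool,mesh]
Tick 3: prefer A, take crate from A; A=[-] B=[beam,knob] C=[spool,mesh,crate]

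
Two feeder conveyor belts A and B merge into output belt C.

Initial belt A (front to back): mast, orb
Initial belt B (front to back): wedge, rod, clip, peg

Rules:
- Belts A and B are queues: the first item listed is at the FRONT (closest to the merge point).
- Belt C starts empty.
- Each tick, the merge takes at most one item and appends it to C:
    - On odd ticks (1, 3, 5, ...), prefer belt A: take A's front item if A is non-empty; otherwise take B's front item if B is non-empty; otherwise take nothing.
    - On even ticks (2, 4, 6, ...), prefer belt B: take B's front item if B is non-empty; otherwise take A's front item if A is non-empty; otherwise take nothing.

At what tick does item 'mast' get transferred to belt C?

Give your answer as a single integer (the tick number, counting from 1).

Answer: 1

Derivation:
Tick 1: prefer A, take mast from A; A=[orb] B=[wedge,rod,clip,peg] C=[mast]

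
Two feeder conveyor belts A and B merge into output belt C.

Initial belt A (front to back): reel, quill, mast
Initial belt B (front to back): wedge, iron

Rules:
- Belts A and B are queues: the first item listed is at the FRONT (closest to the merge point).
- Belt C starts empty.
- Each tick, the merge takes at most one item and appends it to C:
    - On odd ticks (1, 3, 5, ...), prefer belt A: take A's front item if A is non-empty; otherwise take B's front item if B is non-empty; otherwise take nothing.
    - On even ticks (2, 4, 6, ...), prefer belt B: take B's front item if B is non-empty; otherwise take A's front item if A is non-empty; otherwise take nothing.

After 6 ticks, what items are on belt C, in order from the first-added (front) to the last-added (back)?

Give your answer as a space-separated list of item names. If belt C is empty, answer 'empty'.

Tick 1: prefer A, take reel from A; A=[quill,mast] B=[wedge,iron] C=[reel]
Tick 2: prefer B, take wedge from B; A=[quill,mast] B=[iron] C=[reel,wedge]
Tick 3: prefer A, take quill from A; A=[mast] B=[iron] C=[reel,wedge,quill]
Tick 4: prefer B, take iron from B; A=[mast] B=[-] C=[reel,wedge,quill,iron]
Tick 5: prefer A, take mast from A; A=[-] B=[-] C=[reel,wedge,quill,iron,mast]
Tick 6: prefer B, both empty, nothing taken; A=[-] B=[-] C=[reel,wedge,quill,iron,mast]

Answer: reel wedge quill iron mast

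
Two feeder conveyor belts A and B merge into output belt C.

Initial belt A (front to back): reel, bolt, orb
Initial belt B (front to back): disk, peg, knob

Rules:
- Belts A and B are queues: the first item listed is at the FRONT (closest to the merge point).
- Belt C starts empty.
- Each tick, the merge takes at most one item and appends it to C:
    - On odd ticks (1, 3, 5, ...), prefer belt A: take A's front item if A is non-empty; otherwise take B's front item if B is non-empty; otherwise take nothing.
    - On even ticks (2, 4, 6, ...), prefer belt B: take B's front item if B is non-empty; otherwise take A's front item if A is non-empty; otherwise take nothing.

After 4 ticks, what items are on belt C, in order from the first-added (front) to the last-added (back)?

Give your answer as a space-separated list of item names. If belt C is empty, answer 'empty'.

Tick 1: prefer A, take reel from A; A=[bolt,orb] B=[disk,peg,knob] C=[reel]
Tick 2: prefer B, take disk from B; A=[bolt,orb] B=[peg,knob] C=[reel,disk]
Tick 3: prefer A, take bolt from A; A=[orb] B=[peg,knob] C=[reel,disk,bolt]
Tick 4: prefer B, take peg from B; A=[orb] B=[knob] C=[reel,disk,bolt,peg]

Answer: reel disk bolt peg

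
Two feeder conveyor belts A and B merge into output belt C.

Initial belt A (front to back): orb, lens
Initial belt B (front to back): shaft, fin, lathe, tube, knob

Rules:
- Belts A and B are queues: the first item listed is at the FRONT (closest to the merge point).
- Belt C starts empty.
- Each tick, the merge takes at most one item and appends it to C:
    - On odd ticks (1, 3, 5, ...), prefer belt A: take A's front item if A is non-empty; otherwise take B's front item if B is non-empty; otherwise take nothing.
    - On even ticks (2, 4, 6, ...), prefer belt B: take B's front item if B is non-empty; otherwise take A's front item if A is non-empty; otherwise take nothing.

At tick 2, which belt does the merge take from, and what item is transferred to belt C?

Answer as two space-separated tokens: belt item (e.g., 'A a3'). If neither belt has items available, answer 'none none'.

Answer: B shaft

Derivation:
Tick 1: prefer A, take orb from A; A=[lens] B=[shaft,fin,lathe,tube,knob] C=[orb]
Tick 2: prefer B, take shaft from B; A=[lens] B=[fin,lathe,tube,knob] C=[orb,shaft]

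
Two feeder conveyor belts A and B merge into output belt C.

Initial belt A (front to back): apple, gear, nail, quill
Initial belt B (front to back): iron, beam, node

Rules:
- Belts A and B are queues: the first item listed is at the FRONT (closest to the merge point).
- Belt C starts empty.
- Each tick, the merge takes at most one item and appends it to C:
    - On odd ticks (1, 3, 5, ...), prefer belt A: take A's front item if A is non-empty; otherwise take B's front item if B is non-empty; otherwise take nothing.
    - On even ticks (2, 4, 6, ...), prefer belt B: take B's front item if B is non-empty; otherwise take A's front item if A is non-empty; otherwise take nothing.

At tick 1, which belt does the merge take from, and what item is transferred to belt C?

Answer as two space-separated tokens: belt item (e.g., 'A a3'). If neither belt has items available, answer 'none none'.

Answer: A apple

Derivation:
Tick 1: prefer A, take apple from A; A=[gear,nail,quill] B=[iron,beam,node] C=[apple]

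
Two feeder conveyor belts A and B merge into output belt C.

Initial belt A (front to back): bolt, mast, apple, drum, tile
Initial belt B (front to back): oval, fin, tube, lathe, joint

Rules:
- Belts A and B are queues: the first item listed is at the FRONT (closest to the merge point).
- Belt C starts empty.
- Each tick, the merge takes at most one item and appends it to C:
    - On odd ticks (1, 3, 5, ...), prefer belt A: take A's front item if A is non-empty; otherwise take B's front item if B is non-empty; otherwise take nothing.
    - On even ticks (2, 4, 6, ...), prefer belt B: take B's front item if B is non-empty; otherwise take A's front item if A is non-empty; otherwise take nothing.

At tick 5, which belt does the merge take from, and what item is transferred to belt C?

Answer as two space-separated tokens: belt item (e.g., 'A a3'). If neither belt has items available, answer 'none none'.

Tick 1: prefer A, take bolt from A; A=[mast,apple,drum,tile] B=[oval,fin,tube,lathe,joint] C=[bolt]
Tick 2: prefer B, take oval from B; A=[mast,apple,drum,tile] B=[fin,tube,lathe,joint] C=[bolt,oval]
Tick 3: prefer A, take mast from A; A=[apple,drum,tile] B=[fin,tube,lathe,joint] C=[bolt,oval,mast]
Tick 4: prefer B, take fin from B; A=[apple,drum,tile] B=[tube,lathe,joint] C=[bolt,oval,mast,fin]
Tick 5: prefer A, take apple from A; A=[drum,tile] B=[tube,lathe,joint] C=[bolt,oval,mast,fin,apple]

Answer: A apple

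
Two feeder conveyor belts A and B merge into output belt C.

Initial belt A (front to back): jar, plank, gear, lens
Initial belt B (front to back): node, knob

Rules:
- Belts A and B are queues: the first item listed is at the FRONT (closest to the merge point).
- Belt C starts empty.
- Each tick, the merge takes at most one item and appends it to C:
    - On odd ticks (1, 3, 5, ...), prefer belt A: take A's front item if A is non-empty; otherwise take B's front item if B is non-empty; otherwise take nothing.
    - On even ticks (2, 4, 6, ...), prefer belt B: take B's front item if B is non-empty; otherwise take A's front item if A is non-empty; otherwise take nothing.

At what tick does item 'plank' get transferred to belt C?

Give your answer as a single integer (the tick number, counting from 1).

Tick 1: prefer A, take jar from A; A=[plank,gear,lens] B=[node,knob] C=[jar]
Tick 2: prefer B, take node from B; A=[plank,gear,lens] B=[knob] C=[jar,node]
Tick 3: prefer A, take plank from A; A=[gear,lens] B=[knob] C=[jar,node,plank]

Answer: 3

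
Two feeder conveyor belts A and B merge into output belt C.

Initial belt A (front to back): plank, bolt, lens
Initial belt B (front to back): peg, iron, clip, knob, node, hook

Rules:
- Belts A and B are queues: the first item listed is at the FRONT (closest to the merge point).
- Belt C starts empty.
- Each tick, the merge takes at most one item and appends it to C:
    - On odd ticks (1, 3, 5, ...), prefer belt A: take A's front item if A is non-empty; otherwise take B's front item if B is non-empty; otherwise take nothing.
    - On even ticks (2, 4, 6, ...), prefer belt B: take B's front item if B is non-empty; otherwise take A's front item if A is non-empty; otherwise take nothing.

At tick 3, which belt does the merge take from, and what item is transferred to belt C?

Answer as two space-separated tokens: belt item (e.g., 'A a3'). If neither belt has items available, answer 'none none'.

Tick 1: prefer A, take plank from A; A=[bolt,lens] B=[peg,iron,clip,knob,node,hook] C=[plank]
Tick 2: prefer B, take peg from B; A=[bolt,lens] B=[iron,clip,knob,node,hook] C=[plank,peg]
Tick 3: prefer A, take bolt from A; A=[lens] B=[iron,clip,knob,node,hook] C=[plank,peg,bolt]

Answer: A bolt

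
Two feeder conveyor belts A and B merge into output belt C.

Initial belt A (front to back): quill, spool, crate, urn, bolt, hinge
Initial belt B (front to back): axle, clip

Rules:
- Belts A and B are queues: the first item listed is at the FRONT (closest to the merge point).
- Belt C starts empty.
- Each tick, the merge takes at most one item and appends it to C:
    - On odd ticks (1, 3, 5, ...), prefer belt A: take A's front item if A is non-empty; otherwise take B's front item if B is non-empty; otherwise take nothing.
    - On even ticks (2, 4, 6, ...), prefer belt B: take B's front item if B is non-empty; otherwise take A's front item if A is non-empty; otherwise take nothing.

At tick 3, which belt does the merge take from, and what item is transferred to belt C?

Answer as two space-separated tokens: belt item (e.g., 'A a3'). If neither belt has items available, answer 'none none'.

Tick 1: prefer A, take quill from A; A=[spool,crate,urn,bolt,hinge] B=[axle,clip] C=[quill]
Tick 2: prefer B, take axle from B; A=[spool,crate,urn,bolt,hinge] B=[clip] C=[quill,axle]
Tick 3: prefer A, take spool from A; A=[crate,urn,bolt,hinge] B=[clip] C=[quill,axle,spool]

Answer: A spool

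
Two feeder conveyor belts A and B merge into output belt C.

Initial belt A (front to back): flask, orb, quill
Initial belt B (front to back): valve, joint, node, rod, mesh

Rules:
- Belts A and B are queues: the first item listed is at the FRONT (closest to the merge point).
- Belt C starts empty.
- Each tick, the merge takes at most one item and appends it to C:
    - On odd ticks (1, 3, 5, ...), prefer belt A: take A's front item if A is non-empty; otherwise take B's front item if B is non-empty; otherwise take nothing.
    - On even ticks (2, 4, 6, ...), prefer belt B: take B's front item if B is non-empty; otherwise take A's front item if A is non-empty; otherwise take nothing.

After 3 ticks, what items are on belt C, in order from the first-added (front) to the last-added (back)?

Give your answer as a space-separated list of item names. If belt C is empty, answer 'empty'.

Answer: flask valve orb

Derivation:
Tick 1: prefer A, take flask from A; A=[orb,quill] B=[valve,joint,node,rod,mesh] C=[flask]
Tick 2: prefer B, take valve from B; A=[orb,quill] B=[joint,node,rod,mesh] C=[flask,valve]
Tick 3: prefer A, take orb from A; A=[quill] B=[joint,node,rod,mesh] C=[flask,valve,orb]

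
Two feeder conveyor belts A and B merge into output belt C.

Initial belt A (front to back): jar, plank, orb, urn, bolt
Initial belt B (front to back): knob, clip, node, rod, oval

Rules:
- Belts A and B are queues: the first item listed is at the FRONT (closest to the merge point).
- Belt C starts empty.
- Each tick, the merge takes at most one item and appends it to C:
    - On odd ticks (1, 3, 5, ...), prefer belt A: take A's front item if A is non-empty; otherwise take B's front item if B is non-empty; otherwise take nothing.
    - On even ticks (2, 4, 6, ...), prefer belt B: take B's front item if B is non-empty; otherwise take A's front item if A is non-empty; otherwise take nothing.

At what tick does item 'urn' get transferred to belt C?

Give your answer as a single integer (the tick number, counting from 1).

Answer: 7

Derivation:
Tick 1: prefer A, take jar from A; A=[plank,orb,urn,bolt] B=[knob,clip,node,rod,oval] C=[jar]
Tick 2: prefer B, take knob from B; A=[plank,orb,urn,bolt] B=[clip,node,rod,oval] C=[jar,knob]
Tick 3: prefer A, take plank from A; A=[orb,urn,bolt] B=[clip,node,rod,oval] C=[jar,knob,plank]
Tick 4: prefer B, take clip from B; A=[orb,urn,bolt] B=[node,rod,oval] C=[jar,knob,plank,clip]
Tick 5: prefer A, take orb from A; A=[urn,bolt] B=[node,rod,oval] C=[jar,knob,plank,clip,orb]
Tick 6: prefer B, take node from B; A=[urn,bolt] B=[rod,oval] C=[jar,knob,plank,clip,orb,node]
Tick 7: prefer A, take urn from A; A=[bolt] B=[rod,oval] C=[jar,knob,plank,clip,orb,node,urn]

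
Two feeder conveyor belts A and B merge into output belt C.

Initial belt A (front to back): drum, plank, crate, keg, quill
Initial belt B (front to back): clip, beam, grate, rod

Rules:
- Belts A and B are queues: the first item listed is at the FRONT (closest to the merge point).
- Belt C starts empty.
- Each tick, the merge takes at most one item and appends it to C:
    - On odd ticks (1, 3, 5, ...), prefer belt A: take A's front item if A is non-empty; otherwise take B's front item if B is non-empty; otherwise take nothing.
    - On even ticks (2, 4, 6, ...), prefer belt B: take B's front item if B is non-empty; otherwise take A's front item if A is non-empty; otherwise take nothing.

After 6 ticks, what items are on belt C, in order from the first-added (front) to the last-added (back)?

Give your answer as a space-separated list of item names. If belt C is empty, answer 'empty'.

Tick 1: prefer A, take drum from A; A=[plank,crate,keg,quill] B=[clip,beam,grate,rod] C=[drum]
Tick 2: prefer B, take clip from B; A=[plank,crate,keg,quill] B=[beam,grate,rod] C=[drum,clip]
Tick 3: prefer A, take plank from A; A=[crate,keg,quill] B=[beam,grate,rod] C=[drum,clip,plank]
Tick 4: prefer B, take beam from B; A=[crate,keg,quill] B=[grate,rod] C=[drum,clip,plank,beam]
Tick 5: prefer A, take crate from A; A=[keg,quill] B=[grate,rod] C=[drum,clip,plank,beam,crate]
Tick 6: prefer B, take grate from B; A=[keg,quill] B=[rod] C=[drum,clip,plank,beam,crate,grate]

Answer: drum clip plank beam crate grate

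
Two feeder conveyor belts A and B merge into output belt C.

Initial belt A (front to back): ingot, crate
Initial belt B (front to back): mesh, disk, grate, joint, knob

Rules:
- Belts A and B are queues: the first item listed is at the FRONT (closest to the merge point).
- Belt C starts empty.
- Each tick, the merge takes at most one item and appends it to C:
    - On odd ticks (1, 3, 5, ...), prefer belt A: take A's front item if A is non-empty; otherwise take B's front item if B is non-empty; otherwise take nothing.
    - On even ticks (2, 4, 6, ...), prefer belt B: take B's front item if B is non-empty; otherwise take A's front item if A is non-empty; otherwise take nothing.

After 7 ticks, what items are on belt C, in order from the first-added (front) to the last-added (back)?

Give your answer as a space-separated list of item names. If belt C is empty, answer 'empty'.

Answer: ingot mesh crate disk grate joint knob

Derivation:
Tick 1: prefer A, take ingot from A; A=[crate] B=[mesh,disk,grate,joint,knob] C=[ingot]
Tick 2: prefer B, take mesh from B; A=[crate] B=[disk,grate,joint,knob] C=[ingot,mesh]
Tick 3: prefer A, take crate from A; A=[-] B=[disk,grate,joint,knob] C=[ingot,mesh,crate]
Tick 4: prefer B, take disk from B; A=[-] B=[grate,joint,knob] C=[ingot,mesh,crate,disk]
Tick 5: prefer A, take grate from B; A=[-] B=[joint,knob] C=[ingot,mesh,crate,disk,grate]
Tick 6: prefer B, take joint from B; A=[-] B=[knob] C=[ingot,mesh,crate,disk,grate,joint]
Tick 7: prefer A, take knob from B; A=[-] B=[-] C=[ingot,mesh,crate,disk,grate,joint,knob]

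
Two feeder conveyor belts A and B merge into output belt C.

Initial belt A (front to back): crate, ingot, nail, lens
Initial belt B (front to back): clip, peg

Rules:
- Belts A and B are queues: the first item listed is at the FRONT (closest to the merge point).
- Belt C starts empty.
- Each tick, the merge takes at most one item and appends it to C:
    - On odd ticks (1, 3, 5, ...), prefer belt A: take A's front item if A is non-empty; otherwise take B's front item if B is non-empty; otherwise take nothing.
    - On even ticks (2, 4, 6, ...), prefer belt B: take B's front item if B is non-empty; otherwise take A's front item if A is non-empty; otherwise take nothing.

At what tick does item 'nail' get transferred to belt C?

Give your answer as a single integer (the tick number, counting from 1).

Tick 1: prefer A, take crate from A; A=[ingot,nail,lens] B=[clip,peg] C=[crate]
Tick 2: prefer B, take clip from B; A=[ingot,nail,lens] B=[peg] C=[crate,clip]
Tick 3: prefer A, take ingot from A; A=[nail,lens] B=[peg] C=[crate,clip,ingot]
Tick 4: prefer B, take peg from B; A=[nail,lens] B=[-] C=[crate,clip,ingot,peg]
Tick 5: prefer A, take nail from A; A=[lens] B=[-] C=[crate,clip,ingot,peg,nail]

Answer: 5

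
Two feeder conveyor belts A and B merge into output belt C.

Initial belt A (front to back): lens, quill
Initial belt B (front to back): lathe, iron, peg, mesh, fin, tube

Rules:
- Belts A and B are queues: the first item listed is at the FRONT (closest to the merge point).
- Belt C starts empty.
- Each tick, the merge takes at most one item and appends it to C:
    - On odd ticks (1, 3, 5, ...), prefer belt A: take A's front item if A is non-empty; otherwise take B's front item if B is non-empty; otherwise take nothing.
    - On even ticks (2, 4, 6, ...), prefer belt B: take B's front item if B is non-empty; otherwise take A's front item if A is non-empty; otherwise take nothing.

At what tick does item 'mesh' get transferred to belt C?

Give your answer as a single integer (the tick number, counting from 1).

Answer: 6

Derivation:
Tick 1: prefer A, take lens from A; A=[quill] B=[lathe,iron,peg,mesh,fin,tube] C=[lens]
Tick 2: prefer B, take lathe from B; A=[quill] B=[iron,peg,mesh,fin,tube] C=[lens,lathe]
Tick 3: prefer A, take quill from A; A=[-] B=[iron,peg,mesh,fin,tube] C=[lens,lathe,quill]
Tick 4: prefer B, take iron from B; A=[-] B=[peg,mesh,fin,tube] C=[lens,lathe,quill,iron]
Tick 5: prefer A, take peg from B; A=[-] B=[mesh,fin,tube] C=[lens,lathe,quill,iron,peg]
Tick 6: prefer B, take mesh from B; A=[-] B=[fin,tube] C=[lens,lathe,quill,iron,peg,mesh]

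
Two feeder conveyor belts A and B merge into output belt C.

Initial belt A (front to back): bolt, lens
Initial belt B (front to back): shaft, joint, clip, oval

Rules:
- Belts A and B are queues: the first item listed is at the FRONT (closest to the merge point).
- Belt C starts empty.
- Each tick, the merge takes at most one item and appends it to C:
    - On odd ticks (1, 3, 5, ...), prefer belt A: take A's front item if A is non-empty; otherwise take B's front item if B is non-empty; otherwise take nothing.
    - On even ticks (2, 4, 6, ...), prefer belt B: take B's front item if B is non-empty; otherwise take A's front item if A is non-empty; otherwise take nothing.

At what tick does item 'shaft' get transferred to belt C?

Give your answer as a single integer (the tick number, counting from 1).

Answer: 2

Derivation:
Tick 1: prefer A, take bolt from A; A=[lens] B=[shaft,joint,clip,oval] C=[bolt]
Tick 2: prefer B, take shaft from B; A=[lens] B=[joint,clip,oval] C=[bolt,shaft]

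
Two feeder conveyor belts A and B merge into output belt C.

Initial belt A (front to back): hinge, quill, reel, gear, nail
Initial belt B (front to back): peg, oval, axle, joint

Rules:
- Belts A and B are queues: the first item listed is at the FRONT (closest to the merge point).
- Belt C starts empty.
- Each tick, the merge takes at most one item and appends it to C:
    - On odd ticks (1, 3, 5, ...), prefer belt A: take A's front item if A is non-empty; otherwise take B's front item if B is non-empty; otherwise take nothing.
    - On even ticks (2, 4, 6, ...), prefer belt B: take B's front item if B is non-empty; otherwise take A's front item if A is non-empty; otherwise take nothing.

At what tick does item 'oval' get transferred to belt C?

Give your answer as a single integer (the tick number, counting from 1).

Tick 1: prefer A, take hinge from A; A=[quill,reel,gear,nail] B=[peg,oval,axle,joint] C=[hinge]
Tick 2: prefer B, take peg from B; A=[quill,reel,gear,nail] B=[oval,axle,joint] C=[hinge,peg]
Tick 3: prefer A, take quill from A; A=[reel,gear,nail] B=[oval,axle,joint] C=[hinge,peg,quill]
Tick 4: prefer B, take oval from B; A=[reel,gear,nail] B=[axle,joint] C=[hinge,peg,quill,oval]

Answer: 4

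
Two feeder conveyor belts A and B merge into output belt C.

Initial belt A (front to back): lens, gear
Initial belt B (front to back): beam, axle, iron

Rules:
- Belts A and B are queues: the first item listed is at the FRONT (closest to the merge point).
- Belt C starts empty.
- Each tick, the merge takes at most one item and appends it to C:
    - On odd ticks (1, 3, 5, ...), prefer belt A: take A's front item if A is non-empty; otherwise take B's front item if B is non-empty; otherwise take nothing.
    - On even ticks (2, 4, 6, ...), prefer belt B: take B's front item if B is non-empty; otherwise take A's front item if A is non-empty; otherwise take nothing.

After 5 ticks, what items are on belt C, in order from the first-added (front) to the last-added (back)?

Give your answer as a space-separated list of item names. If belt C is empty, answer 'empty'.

Tick 1: prefer A, take lens from A; A=[gear] B=[beam,axle,iron] C=[lens]
Tick 2: prefer B, take beam from B; A=[gear] B=[axle,iron] C=[lens,beam]
Tick 3: prefer A, take gear from A; A=[-] B=[axle,iron] C=[lens,beam,gear]
Tick 4: prefer B, take axle from B; A=[-] B=[iron] C=[lens,beam,gear,axle]
Tick 5: prefer A, take iron from B; A=[-] B=[-] C=[lens,beam,gear,axle,iron]

Answer: lens beam gear axle iron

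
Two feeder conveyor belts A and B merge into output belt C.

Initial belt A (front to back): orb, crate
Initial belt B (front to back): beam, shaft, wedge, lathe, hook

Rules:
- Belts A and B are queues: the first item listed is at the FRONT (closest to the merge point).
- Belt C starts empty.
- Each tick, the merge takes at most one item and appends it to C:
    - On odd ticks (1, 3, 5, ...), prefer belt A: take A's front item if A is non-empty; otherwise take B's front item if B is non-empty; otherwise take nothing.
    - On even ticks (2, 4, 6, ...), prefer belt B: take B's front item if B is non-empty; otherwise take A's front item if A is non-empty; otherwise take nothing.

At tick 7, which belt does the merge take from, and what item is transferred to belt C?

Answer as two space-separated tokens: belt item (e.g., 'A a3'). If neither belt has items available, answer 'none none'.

Tick 1: prefer A, take orb from A; A=[crate] B=[beam,shaft,wedge,lathe,hook] C=[orb]
Tick 2: prefer B, take beam from B; A=[crate] B=[shaft,wedge,lathe,hook] C=[orb,beam]
Tick 3: prefer A, take crate from A; A=[-] B=[shaft,wedge,lathe,hook] C=[orb,beam,crate]
Tick 4: prefer B, take shaft from B; A=[-] B=[wedge,lathe,hook] C=[orb,beam,crate,shaft]
Tick 5: prefer A, take wedge from B; A=[-] B=[lathe,hook] C=[orb,beam,crate,shaft,wedge]
Tick 6: prefer B, take lathe from B; A=[-] B=[hook] C=[orb,beam,crate,shaft,wedge,lathe]
Tick 7: prefer A, take hook from B; A=[-] B=[-] C=[orb,beam,crate,shaft,wedge,lathe,hook]

Answer: B hook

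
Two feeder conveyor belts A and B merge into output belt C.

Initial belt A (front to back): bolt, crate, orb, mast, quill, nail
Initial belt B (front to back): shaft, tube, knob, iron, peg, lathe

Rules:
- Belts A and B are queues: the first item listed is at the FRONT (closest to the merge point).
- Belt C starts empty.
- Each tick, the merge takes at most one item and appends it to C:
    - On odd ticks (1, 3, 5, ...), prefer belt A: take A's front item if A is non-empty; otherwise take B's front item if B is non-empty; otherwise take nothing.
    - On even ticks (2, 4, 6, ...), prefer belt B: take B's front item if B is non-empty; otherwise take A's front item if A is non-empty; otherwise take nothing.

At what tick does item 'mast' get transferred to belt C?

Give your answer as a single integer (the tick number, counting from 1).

Tick 1: prefer A, take bolt from A; A=[crate,orb,mast,quill,nail] B=[shaft,tube,knob,iron,peg,lathe] C=[bolt]
Tick 2: prefer B, take shaft from B; A=[crate,orb,mast,quill,nail] B=[tube,knob,iron,peg,lathe] C=[bolt,shaft]
Tick 3: prefer A, take crate from A; A=[orb,mast,quill,nail] B=[tube,knob,iron,peg,lathe] C=[bolt,shaft,crate]
Tick 4: prefer B, take tube from B; A=[orb,mast,quill,nail] B=[knob,iron,peg,lathe] C=[bolt,shaft,crate,tube]
Tick 5: prefer A, take orb from A; A=[mast,quill,nail] B=[knob,iron,peg,lathe] C=[bolt,shaft,crate,tube,orb]
Tick 6: prefer B, take knob from B; A=[mast,quill,nail] B=[iron,peg,lathe] C=[bolt,shaft,crate,tube,orb,knob]
Tick 7: prefer A, take mast from A; A=[quill,nail] B=[iron,peg,lathe] C=[bolt,shaft,crate,tube,orb,knob,mast]

Answer: 7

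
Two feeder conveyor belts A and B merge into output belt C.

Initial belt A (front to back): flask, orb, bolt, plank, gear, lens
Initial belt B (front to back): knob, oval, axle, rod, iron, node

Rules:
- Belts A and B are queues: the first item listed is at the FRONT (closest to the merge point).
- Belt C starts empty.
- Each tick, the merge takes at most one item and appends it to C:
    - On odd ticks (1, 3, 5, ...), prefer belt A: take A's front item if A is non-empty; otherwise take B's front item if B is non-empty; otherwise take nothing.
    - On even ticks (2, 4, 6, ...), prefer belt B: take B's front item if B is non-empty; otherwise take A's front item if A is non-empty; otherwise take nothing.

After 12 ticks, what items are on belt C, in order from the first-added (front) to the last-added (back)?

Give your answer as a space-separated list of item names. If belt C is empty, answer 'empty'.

Answer: flask knob orb oval bolt axle plank rod gear iron lens node

Derivation:
Tick 1: prefer A, take flask from A; A=[orb,bolt,plank,gear,lens] B=[knob,oval,axle,rod,iron,node] C=[flask]
Tick 2: prefer B, take knob from B; A=[orb,bolt,plank,gear,lens] B=[oval,axle,rod,iron,node] C=[flask,knob]
Tick 3: prefer A, take orb from A; A=[bolt,plank,gear,lens] B=[oval,axle,rod,iron,node] C=[flask,knob,orb]
Tick 4: prefer B, take oval from B; A=[bolt,plank,gear,lens] B=[axle,rod,iron,node] C=[flask,knob,orb,oval]
Tick 5: prefer A, take bolt from A; A=[plank,gear,lens] B=[axle,rod,iron,node] C=[flask,knob,orb,oval,bolt]
Tick 6: prefer B, take axle from B; A=[plank,gear,lens] B=[rod,iron,node] C=[flask,knob,orb,oval,bolt,axle]
Tick 7: prefer A, take plank from A; A=[gear,lens] B=[rod,iron,node] C=[flask,knob,orb,oval,bolt,axle,plank]
Tick 8: prefer B, take rod from B; A=[gear,lens] B=[iron,node] C=[flask,knob,orb,oval,bolt,axle,plank,rod]
Tick 9: prefer A, take gear from A; A=[lens] B=[iron,node] C=[flask,knob,orb,oval,bolt,axle,plank,rod,gear]
Tick 10: prefer B, take iron from B; A=[lens] B=[node] C=[flask,knob,orb,oval,bolt,axle,plank,rod,gear,iron]
Tick 11: prefer A, take lens from A; A=[-] B=[node] C=[flask,knob,orb,oval,bolt,axle,plank,rod,gear,iron,lens]
Tick 12: prefer B, take node from B; A=[-] B=[-] C=[flask,knob,orb,oval,bolt,axle,plank,rod,gear,iron,lens,node]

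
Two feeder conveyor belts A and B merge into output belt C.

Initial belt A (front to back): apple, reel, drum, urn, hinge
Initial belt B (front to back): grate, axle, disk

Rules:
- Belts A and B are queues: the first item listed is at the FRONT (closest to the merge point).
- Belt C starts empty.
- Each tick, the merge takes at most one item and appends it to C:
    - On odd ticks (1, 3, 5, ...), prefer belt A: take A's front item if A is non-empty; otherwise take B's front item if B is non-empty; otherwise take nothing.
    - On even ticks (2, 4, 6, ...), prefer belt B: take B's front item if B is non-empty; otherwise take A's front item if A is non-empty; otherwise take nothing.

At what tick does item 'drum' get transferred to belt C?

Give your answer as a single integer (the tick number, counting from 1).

Answer: 5

Derivation:
Tick 1: prefer A, take apple from A; A=[reel,drum,urn,hinge] B=[grate,axle,disk] C=[apple]
Tick 2: prefer B, take grate from B; A=[reel,drum,urn,hinge] B=[axle,disk] C=[apple,grate]
Tick 3: prefer A, take reel from A; A=[drum,urn,hinge] B=[axle,disk] C=[apple,grate,reel]
Tick 4: prefer B, take axle from B; A=[drum,urn,hinge] B=[disk] C=[apple,grate,reel,axle]
Tick 5: prefer A, take drum from A; A=[urn,hinge] B=[disk] C=[apple,grate,reel,axle,drum]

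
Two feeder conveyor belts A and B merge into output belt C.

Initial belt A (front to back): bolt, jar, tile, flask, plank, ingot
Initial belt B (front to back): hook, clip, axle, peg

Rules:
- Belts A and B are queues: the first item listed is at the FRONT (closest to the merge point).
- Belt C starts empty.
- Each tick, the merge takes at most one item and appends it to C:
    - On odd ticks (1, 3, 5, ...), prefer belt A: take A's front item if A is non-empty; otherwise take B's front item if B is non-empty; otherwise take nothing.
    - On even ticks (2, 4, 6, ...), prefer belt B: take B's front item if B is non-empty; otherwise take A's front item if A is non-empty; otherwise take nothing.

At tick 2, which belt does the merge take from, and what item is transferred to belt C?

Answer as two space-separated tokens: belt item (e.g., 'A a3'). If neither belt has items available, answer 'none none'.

Answer: B hook

Derivation:
Tick 1: prefer A, take bolt from A; A=[jar,tile,flask,plank,ingot] B=[hook,clip,axle,peg] C=[bolt]
Tick 2: prefer B, take hook from B; A=[jar,tile,flask,plank,ingot] B=[clip,axle,peg] C=[bolt,hook]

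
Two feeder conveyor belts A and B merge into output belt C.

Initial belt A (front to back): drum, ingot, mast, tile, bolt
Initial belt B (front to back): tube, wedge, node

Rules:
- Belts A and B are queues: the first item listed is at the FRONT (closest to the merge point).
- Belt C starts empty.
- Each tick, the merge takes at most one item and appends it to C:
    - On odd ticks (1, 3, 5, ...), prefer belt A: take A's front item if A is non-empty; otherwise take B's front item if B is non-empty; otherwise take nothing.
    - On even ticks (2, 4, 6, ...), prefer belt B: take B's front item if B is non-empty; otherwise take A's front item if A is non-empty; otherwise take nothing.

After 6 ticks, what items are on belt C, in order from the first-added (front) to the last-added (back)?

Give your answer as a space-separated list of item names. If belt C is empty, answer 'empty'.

Tick 1: prefer A, take drum from A; A=[ingot,mast,tile,bolt] B=[tube,wedge,node] C=[drum]
Tick 2: prefer B, take tube from B; A=[ingot,mast,tile,bolt] B=[wedge,node] C=[drum,tube]
Tick 3: prefer A, take ingot from A; A=[mast,tile,bolt] B=[wedge,node] C=[drum,tube,ingot]
Tick 4: prefer B, take wedge from B; A=[mast,tile,bolt] B=[node] C=[drum,tube,ingot,wedge]
Tick 5: prefer A, take mast from A; A=[tile,bolt] B=[node] C=[drum,tube,ingot,wedge,mast]
Tick 6: prefer B, take node from B; A=[tile,bolt] B=[-] C=[drum,tube,ingot,wedge,mast,node]

Answer: drum tube ingot wedge mast node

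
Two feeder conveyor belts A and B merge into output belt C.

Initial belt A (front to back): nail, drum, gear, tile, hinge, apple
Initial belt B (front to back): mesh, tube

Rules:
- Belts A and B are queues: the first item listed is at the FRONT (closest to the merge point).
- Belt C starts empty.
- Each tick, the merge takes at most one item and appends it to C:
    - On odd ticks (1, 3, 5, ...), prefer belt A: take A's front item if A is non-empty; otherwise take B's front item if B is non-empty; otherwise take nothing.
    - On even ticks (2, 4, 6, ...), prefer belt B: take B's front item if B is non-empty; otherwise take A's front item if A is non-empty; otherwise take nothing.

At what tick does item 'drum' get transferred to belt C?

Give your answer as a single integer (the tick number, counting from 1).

Answer: 3

Derivation:
Tick 1: prefer A, take nail from A; A=[drum,gear,tile,hinge,apple] B=[mesh,tube] C=[nail]
Tick 2: prefer B, take mesh from B; A=[drum,gear,tile,hinge,apple] B=[tube] C=[nail,mesh]
Tick 3: prefer A, take drum from A; A=[gear,tile,hinge,apple] B=[tube] C=[nail,mesh,drum]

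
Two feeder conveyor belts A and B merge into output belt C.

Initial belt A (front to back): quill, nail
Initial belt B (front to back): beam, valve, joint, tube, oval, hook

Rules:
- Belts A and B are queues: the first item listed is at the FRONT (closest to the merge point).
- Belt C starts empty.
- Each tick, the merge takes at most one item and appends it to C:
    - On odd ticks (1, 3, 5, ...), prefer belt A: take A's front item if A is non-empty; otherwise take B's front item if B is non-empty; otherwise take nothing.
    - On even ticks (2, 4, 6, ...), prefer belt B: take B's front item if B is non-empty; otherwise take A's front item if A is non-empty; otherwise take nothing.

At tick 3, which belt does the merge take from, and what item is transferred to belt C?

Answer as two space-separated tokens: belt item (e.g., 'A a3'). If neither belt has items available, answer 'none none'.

Tick 1: prefer A, take quill from A; A=[nail] B=[beam,valve,joint,tube,oval,hook] C=[quill]
Tick 2: prefer B, take beam from B; A=[nail] B=[valve,joint,tube,oval,hook] C=[quill,beam]
Tick 3: prefer A, take nail from A; A=[-] B=[valve,joint,tube,oval,hook] C=[quill,beam,nail]

Answer: A nail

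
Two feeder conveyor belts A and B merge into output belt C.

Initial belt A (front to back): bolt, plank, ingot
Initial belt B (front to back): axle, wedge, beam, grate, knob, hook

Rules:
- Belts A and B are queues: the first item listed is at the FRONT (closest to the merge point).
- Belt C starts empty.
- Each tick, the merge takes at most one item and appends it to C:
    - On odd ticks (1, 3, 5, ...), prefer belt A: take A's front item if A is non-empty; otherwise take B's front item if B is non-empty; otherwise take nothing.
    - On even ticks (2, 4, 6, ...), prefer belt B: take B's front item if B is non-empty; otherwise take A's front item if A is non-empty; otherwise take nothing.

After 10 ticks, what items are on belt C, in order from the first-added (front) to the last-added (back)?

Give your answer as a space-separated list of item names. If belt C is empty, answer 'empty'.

Tick 1: prefer A, take bolt from A; A=[plank,ingot] B=[axle,wedge,beam,grate,knob,hook] C=[bolt]
Tick 2: prefer B, take axle from B; A=[plank,ingot] B=[wedge,beam,grate,knob,hook] C=[bolt,axle]
Tick 3: prefer A, take plank from A; A=[ingot] B=[wedge,beam,grate,knob,hook] C=[bolt,axle,plank]
Tick 4: prefer B, take wedge from B; A=[ingot] B=[beam,grate,knob,hook] C=[bolt,axle,plank,wedge]
Tick 5: prefer A, take ingot from A; A=[-] B=[beam,grate,knob,hook] C=[bolt,axle,plank,wedge,ingot]
Tick 6: prefer B, take beam from B; A=[-] B=[grate,knob,hook] C=[bolt,axle,plank,wedge,ingot,beam]
Tick 7: prefer A, take grate from B; A=[-] B=[knob,hook] C=[bolt,axle,plank,wedge,ingot,beam,grate]
Tick 8: prefer B, take knob from B; A=[-] B=[hook] C=[bolt,axle,plank,wedge,ingot,beam,grate,knob]
Tick 9: prefer A, take hook from B; A=[-] B=[-] C=[bolt,axle,plank,wedge,ingot,beam,grate,knob,hook]
Tick 10: prefer B, both empty, nothing taken; A=[-] B=[-] C=[bolt,axle,plank,wedge,ingot,beam,grate,knob,hook]

Answer: bolt axle plank wedge ingot beam grate knob hook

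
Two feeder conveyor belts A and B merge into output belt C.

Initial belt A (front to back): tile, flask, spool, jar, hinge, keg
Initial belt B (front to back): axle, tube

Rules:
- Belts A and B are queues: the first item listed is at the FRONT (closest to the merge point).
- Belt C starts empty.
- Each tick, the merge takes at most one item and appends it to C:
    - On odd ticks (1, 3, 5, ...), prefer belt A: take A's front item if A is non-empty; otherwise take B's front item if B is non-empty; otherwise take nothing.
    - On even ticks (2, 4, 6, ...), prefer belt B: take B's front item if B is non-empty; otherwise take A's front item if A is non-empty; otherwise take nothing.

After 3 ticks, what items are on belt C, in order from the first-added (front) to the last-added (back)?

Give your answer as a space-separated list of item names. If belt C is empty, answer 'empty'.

Tick 1: prefer A, take tile from A; A=[flask,spool,jar,hinge,keg] B=[axle,tube] C=[tile]
Tick 2: prefer B, take axle from B; A=[flask,spool,jar,hinge,keg] B=[tube] C=[tile,axle]
Tick 3: prefer A, take flask from A; A=[spool,jar,hinge,keg] B=[tube] C=[tile,axle,flask]

Answer: tile axle flask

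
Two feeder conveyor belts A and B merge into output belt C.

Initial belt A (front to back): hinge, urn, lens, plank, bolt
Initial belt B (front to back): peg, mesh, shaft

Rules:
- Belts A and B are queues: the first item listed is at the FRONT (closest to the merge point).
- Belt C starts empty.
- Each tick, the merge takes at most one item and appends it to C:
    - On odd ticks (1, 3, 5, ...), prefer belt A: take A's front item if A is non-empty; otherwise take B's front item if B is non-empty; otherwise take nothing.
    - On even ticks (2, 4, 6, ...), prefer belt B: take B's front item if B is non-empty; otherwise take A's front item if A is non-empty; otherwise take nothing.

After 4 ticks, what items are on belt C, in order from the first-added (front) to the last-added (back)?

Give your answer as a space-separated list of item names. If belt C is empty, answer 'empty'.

Tick 1: prefer A, take hinge from A; A=[urn,lens,plank,bolt] B=[peg,mesh,shaft] C=[hinge]
Tick 2: prefer B, take peg from B; A=[urn,lens,plank,bolt] B=[mesh,shaft] C=[hinge,peg]
Tick 3: prefer A, take urn from A; A=[lens,plank,bolt] B=[mesh,shaft] C=[hinge,peg,urn]
Tick 4: prefer B, take mesh from B; A=[lens,plank,bolt] B=[shaft] C=[hinge,peg,urn,mesh]

Answer: hinge peg urn mesh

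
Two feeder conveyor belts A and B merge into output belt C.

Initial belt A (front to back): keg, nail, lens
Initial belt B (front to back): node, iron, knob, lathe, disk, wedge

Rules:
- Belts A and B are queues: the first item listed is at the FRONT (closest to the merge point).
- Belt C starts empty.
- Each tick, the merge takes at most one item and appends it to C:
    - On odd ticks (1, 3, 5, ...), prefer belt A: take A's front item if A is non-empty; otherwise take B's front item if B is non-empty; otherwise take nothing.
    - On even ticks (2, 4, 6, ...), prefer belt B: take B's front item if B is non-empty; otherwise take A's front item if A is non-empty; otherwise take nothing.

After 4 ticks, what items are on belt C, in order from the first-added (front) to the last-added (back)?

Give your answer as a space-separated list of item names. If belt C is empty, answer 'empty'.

Tick 1: prefer A, take keg from A; A=[nail,lens] B=[node,iron,knob,lathe,disk,wedge] C=[keg]
Tick 2: prefer B, take node from B; A=[nail,lens] B=[iron,knob,lathe,disk,wedge] C=[keg,node]
Tick 3: prefer A, take nail from A; A=[lens] B=[iron,knob,lathe,disk,wedge] C=[keg,node,nail]
Tick 4: prefer B, take iron from B; A=[lens] B=[knob,lathe,disk,wedge] C=[keg,node,nail,iron]

Answer: keg node nail iron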